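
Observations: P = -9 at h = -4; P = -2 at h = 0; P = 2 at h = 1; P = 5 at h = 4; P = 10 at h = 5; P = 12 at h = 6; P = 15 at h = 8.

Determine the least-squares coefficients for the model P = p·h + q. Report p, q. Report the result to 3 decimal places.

p = 2.040, q = -1.113

Entries of XᵀX: Σh·h = 158, Σh = 20, Σ1 = 7.
Right-hand side: Σh·P = 300, ΣP = 33.
XᵀX·[p, q]ᵀ = XᵀP becomes [[158, 20]; [20, 7]]·[p, q]ᵀ = [300, 33]ᵀ.
Δ = 158·7 − 20² = 706.
p = (300·7 − 20·33)/706 = 720/353; q = (158·33 − 20·300)/706 = -393/353.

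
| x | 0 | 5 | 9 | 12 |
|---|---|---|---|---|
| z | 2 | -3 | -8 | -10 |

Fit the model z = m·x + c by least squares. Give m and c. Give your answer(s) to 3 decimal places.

The normal equations are: 250·m + 26·c = -207;  26·m + 4·c = -19.
Δ = 250·4 − 26² = 324.
m = ((-207)·4 − 26·(-19))/324 = -167/162; c = (250·(-19) − 26·(-207))/324 = 158/81.

m = -1.031, c = 1.951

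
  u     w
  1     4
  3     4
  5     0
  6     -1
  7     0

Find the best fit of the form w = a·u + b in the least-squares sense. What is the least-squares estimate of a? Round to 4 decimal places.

With design matrix X, XᵀX = [[120, 22]; [22, 5]] and Xᵀw = [10, 7]ᵀ.
Eliminating b: 5·(row 1) − 22·(row 2) gives 116·a = 5·10 − 22·7 = -104, so a = -26/29.
Then b = (7 − 22·(-26/29))/5 = 155/29.

a = -0.8966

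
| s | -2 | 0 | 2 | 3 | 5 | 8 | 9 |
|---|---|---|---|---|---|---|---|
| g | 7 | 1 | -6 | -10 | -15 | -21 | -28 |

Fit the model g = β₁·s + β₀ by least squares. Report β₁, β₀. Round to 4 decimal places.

β₁ = -3.0073, β₀ = 0.4547

Forming XᵀX = [[187, 25]; [25, 7]] and Xᵀg = [-551, -72]ᵀ gives XᵀX·[β₁, β₀]ᵀ = Xᵀg.
Δ = 187·7 − 25² = 684.
β₁ = ((-551)·7 − 25·(-72))/684 = -2057/684; β₀ = (187·(-72) − 25·(-551))/684 = 311/684.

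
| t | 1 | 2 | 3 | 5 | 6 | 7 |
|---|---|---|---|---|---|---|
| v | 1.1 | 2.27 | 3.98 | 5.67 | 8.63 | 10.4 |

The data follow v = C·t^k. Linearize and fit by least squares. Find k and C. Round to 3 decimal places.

k = 1.133, C = 1.077

Let Y = ln v. Fitting Y = k·ln t + ln C by least squares:
Sums: Σln t = 7.1389, Σ(ln t)² = 11.2747, Σln v = 8.5286, Σln t·ln v = 13.2970.
Normal system: [[11.2747, 7.1389]; [7.1389, 6]]·[k, ln C]ᵀ = [13.2970, 8.5286]ᵀ.
Solving (det = 16.6845): k = 1.13264, ln C = 0.07381, so C = exp(0.07381) = 1.07660.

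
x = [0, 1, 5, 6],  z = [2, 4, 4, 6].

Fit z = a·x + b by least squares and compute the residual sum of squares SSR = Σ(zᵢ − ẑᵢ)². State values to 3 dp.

SSR = 2.462

The normal equations are: 62·a + 12·b = 60;  12·a + 4·b = 16.
(Σx·x = 62, Σx = 12, Σ1 = 4, Σx·z = 60, Σz = 16.)
Δ = 62·4 − 12² = 104.
a = (60·4 − 12·16)/104 = 6/13; b = (62·16 − 12·60)/104 = 34/13.
Residuals: -8/13, 12/13, -12/13, 8/13; SSR = 32/13.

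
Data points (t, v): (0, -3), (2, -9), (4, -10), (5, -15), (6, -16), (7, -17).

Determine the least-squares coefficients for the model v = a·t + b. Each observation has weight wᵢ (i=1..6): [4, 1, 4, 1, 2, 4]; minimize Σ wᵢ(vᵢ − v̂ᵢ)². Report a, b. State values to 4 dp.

Normal-equation sums: Σwᵢ·t·t = 361, Σwᵢ·t = 63, Σwᵢ·1 = 16.
Moment sums: Σwᵢ·t·v = -921, Σwᵢ·v = -176.
XᵀWX·[a, b]ᵀ = XᵀWv becomes [[361, 63]; [63, 16]]·[a, b]ᵀ = [-921, -176]ᵀ.
Δ = 361·16 − 63² = 1807.
a = ((-921)·16 − 63·(-176))/1807 = -3648/1807; b = (361·(-176) − 63·(-921))/1807 = -5513/1807.

a = -2.0188, b = -3.0509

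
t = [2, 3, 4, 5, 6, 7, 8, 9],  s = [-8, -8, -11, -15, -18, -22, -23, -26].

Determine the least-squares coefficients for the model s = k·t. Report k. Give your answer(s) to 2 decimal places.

k = -2.95

Entries of XᵀX: Σt·t = 284.
For Xᵀs: Σt·s = -839.
XᵀX·[k]ᵀ = Xᵀs becomes [[284]]·[k]ᵀ = [-839]ᵀ.
Hence k = -839 / 284 ≈ -2.95423.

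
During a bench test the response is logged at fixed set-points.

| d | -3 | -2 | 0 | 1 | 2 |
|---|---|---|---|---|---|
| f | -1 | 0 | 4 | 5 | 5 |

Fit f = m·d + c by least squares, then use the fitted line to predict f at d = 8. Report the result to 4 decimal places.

f̂ = 13.9302

With design matrix X, XᵀX = [[18, -2]; [-2, 5]] and Xᵀf = [18, 13]ᵀ.
Eliminating c: 5·(row 1) − (-2)·(row 2) gives 86·m = 5·18 − (-2)·13 = 116, so m = 58/43.
Then c = (13 − (-2)·(58/43))/5 = 135/43.
At d = 8: f̂ = (58/43)·(8) + (135/43)·(1) = 599/43.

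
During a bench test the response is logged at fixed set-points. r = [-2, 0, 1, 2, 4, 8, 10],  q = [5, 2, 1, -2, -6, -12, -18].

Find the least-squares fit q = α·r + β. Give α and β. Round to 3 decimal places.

Entries of AᵀA: Σr·r = 189, Σr = 23, Σ1 = 7.
For Aᵀq: Σr·q = -313, Σq = -30.
AᵀA·[α, β]ᵀ = Aᵀq becomes [[189, 23]; [23, 7]]·[α, β]ᵀ = [-313, -30]ᵀ.
det = 189·7 − 23² = 794.
α = ((-313)·7 − 23·(-30))/794 = -1501/794; β = (189·(-30) − 23·(-313))/794 = 1529/794.

α = -1.890, β = 1.926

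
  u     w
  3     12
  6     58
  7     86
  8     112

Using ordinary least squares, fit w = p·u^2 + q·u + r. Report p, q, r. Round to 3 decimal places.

Entries of XᵀX: Σu^2·u^2 = 7874, Σu^2·u = 1098, Σu^2 = 158, Σu·u = 158, Σu = 24, Σ1 = 4.
Moment sums: Σu^2·w = 13578, Σu·w = 1882, Σw = 268.
So XᵀX·[p, q, r]ᵀ = Xᵀw: [[7874, 1098, 158]; [1098, 158, 24]; [158, 24, 4]]·[p, q, r]ᵀ = [13578, 1882, 268]ᵀ.
Row-reducing yields p = 394/181, q = -679/181, r = 638/181.

p = 2.177, q = -3.751, r = 3.525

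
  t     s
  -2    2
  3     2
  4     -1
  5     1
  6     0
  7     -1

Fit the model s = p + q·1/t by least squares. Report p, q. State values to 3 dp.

The normal system MᵀM·[p, q]ᵀ = Mᵀs is [[6, 83/140]; [83/140, 90281/176400]]·[p, q]ᵀ = [3, -221/420]ᵀ.
Eliminating q: (90281/176400)·(row 1) − (83/140)·(row 2) gives (31979/11760)·p = (90281/176400)·3 − (83/140)·(-221/420) = 2263/1225, so p = 108624/159895.
Then q = ((-221/420) − (83/140)·(108624/159895))/(90281/176400) = -58044/31979.

p = 0.679, q = -1.815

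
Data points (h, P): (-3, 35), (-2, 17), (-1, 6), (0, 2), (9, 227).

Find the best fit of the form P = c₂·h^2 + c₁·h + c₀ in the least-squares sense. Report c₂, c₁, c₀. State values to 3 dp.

Compute the Gram sums: Σh^2·h^2 = 6659, Σh^2·h = 693, Σh^2 = 95, Σh·h = 95, Σh = 3, Σ1 = 5.
For MᵀP: Σh^2·P = 18776, Σh·P = 1898, ΣP = 287.
Row-reducing yields c₂ = 120079/39914, c₁ = -80329/39914, c₀ = 28880/19957.

c₂ = 3.008, c₁ = -2.013, c₀ = 1.447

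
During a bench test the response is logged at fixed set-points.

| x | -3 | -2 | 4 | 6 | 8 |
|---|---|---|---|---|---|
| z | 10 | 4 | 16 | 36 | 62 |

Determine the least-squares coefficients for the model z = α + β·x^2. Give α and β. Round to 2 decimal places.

α = 0.79, β = 0.96

Setting ∂/∂α … = 0 gives: 5·α + 129·β = 128;  129·α + 5745·β = 5626.
(Σ1 = 5, Σx^2 = 129, Σx^2·x^2 = 5745, Σz = 128, Σx^2·z = 5626.)
Δ = 5·5745 − 129² = 12084.
α = (128·5745 − 129·5626)/12084 = 1601/2014; β = (5·5626 − 129·128)/12084 = 5809/6042.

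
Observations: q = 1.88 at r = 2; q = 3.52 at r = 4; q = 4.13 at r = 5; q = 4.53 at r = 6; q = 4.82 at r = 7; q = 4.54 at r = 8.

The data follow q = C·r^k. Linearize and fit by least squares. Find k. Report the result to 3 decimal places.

k = 0.682

Let Y = ln q. Fitting Y = k·ln r + ln C by least squares:
Sums: Σln r = 9.5060, Σ(ln r)² = 16.3136, Σln q = 7.9044, Σln r·ln q = 13.3782.
Normal system: [[16.3136, 9.5060]; [9.5060, 6]]·[k, ln C]ᵀ = [13.3782, 7.9044]ᵀ.
Δ = 16.3136·6 − (9.5060)² = 7.5177; k = (13.3782·6 − 9.5060·7.9044)/7.5177 = 0.68232, ln C = (16.3136·7.9044 − 9.5060·13.3782)/7.5177 = 0.23639.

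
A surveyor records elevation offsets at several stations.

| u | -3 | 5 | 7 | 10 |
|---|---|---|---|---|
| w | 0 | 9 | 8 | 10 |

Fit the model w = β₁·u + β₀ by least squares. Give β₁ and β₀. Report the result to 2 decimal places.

β₁ = 0.78, β₀ = 3.02

From the data, Σu·u = 183, Σu = 19, Σ1 = 4.
Moment sums: Σu·w = 201, Σw = 27.
AᵀA·[β₁, β₀]ᵀ = Aᵀw becomes [[183, 19]; [19, 4]]·[β₁, β₀]ᵀ = [201, 27]ᵀ.
Eliminating β₀: 4·(row 1) − 19·(row 2) gives 371·β₁ = 4·201 − 19·27 = 291, so β₁ = 291/371.
Then β₀ = (27 − 19·(291/371))/4 = 1122/371.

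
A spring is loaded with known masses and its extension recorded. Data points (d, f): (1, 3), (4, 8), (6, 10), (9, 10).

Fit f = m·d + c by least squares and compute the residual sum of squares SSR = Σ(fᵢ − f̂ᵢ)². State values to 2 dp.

SSR = 6.28

From the data, Σd·d = 134, Σd = 20, Σ1 = 4.
Right-hand side: Σd·f = 185, Σf = 31.
So MᵀM·[m, c]ᵀ = Mᵀf: [[134, 20]; [20, 4]]·[m, c]ᵀ = [185, 31]ᵀ.
Eliminating c: 4·(row 1) − 20·(row 2) gives 136·m = 4·185 − 20·31 = 120, so m = 15/17.
Then c = (31 − 20·(15/17))/4 = 227/68.
Residuals: -83/68, 77/68, 93/68, -87/68; SSR = 427/68.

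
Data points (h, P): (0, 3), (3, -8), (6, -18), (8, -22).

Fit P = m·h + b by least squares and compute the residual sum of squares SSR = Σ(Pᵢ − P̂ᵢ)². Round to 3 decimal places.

From the data, Σh·h = 109, Σh = 17, Σ1 = 4.
And Σh·P = -308, ΣP = -45.
Δ = 109·4 − 17² = 147.
m = ((-308)·4 − 17·(-45))/147 = -467/147; b = (109·(-45) − 17·(-308))/147 = 331/147.
Residuals: 110/147, -106/147, -25/21, 57/49; SSR = 566/147.

SSR = 3.850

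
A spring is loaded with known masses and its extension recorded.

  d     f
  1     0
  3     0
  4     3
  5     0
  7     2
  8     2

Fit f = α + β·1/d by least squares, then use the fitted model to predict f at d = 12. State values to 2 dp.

Sums needed: Σ1 = 6, Σ1/d = 1723/840, Σ1/d·1/d = 881749/705600.
Right-hand side: Σf = 7, Σ1/d·f = 9/7.
Normal equations: [[6, 1723/840]; [1723/840, 881749/705600]]·[α, β]ᵀ = [7, 9/7]ᵀ.
Eliminating β: (881749/705600)·(row 1) − (1723/840)·(row 2) gives (464353/141120)·α = (881749/705600)·7 − (1723/840)·(9/7) = 4311403/705600, so α = 4311403/2321765.
Then β = ((9/7) − (1723/840)·(4311403/2321765))/(881749/705600) = -937608/464353.
At d = 12: f̂ = (4311403/2321765)·(1) + (-937608/464353)·(1/12) = 3920733/2321765.

f̂ = 1.69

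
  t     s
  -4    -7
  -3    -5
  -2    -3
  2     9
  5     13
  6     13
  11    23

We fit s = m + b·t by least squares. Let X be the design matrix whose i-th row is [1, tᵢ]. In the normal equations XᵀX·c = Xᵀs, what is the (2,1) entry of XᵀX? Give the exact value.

Row 2 ↔ basis t, column 1 ↔ basis 1, so (XᵀX)_{2,1} = Σᵢ t = (-4)·(1) + (-3)·(1) + (-2)·(1) + (2)·(1) + (5)·(1) + (6)·(1) + (11)·(1) = 15.

15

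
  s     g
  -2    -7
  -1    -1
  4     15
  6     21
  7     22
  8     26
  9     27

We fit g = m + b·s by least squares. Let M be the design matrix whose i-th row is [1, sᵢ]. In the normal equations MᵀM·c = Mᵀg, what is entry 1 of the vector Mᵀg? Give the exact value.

103

Entry 1 ↔ basis 1, so (Mᵀg)_{1} = Σᵢ gᵢ = (1)·(-7) + (1)·(-1) + (1)·(15) + (1)·(21) + (1)·(22) + (1)·(26) + (1)·(27) = 103.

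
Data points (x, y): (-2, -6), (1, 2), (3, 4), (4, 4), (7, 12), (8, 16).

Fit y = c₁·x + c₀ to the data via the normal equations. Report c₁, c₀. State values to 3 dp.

c₁ = 2.043, c₀ = -1.818

Setting ∂/∂c₁ … = 0 gives: 143·c₁ + 21·c₀ = 254;  21·c₁ + 6·c₀ = 32.
(Σx·x = 143, Σx = 21, Σ1 = 6, Σx·y = 254, Σy = 32.)
Determinant 143·6 − 21² = 417.
c₁ = (254·6 − 21·32)/417 = 284/139; c₀ = (143·32 − 21·254)/417 = -758/417.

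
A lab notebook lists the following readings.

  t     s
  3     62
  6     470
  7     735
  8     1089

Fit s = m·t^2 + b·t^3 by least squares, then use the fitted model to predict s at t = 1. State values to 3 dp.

ŝ = 3.029

Forming XᵀX = [[7874, 57594]; [57594, 427178]] and Xᵀs = [123189, 912867]ᵀ gives XᵀX·[m, b]ᵀ = Xᵀs.
det = 7874·427178 − 57594² = 46530736.
m = (123189·427178 − 57594·912867)/46530736 = 11992161/11632684; b = (7874·912867 − 57594·123189)/46530736 = 23241873/11632684.
At t = 1: ŝ = (11992161/11632684)·(1) + (23241873/11632684)·(1) = 17617017/5816342.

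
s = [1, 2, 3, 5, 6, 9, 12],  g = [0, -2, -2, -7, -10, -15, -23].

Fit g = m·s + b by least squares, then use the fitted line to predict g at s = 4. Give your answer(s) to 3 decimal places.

ĝ = -5.445

MᵀM·[m, b]ᵀ = Mᵀg reads: 300·m + 38·b = -516;  38·m + 7·b = -59.
(Σs·s = 300, Σs = 38, Σ1 = 7, Σs·g = -516, Σg = -59.)
Eliminating b: 7·(row 1) − 38·(row 2) gives 656·m = 7·(-516) − 38·(-59) = -1370, so m = -685/328.
Then b = ((-59) − 38·(-685/328))/7 = 477/164.
At s = 4: ĝ = (-685/328)·(4) + (477/164)·(1) = -893/164.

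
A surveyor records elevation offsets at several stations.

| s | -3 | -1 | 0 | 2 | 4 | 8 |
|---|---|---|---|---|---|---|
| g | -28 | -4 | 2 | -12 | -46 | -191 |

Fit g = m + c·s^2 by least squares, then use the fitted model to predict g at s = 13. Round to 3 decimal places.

ĝ = -504.491

AᵀA·[m, c]ᵀ = Aᵀg reads: 6·m + 94·c = -279;  94·m + 4450·c = -13264.
Δ = 6·4450 − 94² = 17864.
m = ((-279)·4450 − 94·(-13264))/17864 = 2633/8932; c = (6·(-13264) − 94·(-279))/17864 = -26679/8932.
At s = 13: ĝ = (2633/8932)·(1) + (-26679/8932)·(169) = -2253059/4466.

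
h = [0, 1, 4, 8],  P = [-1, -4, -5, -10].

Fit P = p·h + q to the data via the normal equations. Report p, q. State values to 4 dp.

p = -1.0065, q = -1.7290

Setting ∂/∂p … = 0 gives: 81·p + 13·q = -104;  13·p + 4·q = -20.
det = 81·4 − 13² = 155.
p = ((-104)·4 − 13·(-20))/155 = -156/155; q = (81·(-20) − 13·(-104))/155 = -268/155.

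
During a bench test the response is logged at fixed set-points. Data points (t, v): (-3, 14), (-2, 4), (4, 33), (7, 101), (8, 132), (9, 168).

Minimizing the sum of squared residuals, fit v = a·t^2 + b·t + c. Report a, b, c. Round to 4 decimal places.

a = 2.0264, b = 0.6524, c = -2.4830

Forming AᵀA = [[13411, 1613, 223]; [1613, 223, 23]; [223, 23, 6]] and Aᵀv = [27675, 3357, 452]ᵀ gives AᵀA·[a, b, c]ᵀ = Aᵀv.
Solving the 3×3 system (Gaussian elimination) gives a = 234887/115912, b = 75621/115912, c = -143905/57956.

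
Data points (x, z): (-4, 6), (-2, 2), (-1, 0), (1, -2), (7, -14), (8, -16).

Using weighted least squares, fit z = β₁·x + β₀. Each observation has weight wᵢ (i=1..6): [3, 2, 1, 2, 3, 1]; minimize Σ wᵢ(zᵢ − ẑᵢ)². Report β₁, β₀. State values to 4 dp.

β₁ = -1.8108, β₀ = -1.2208

Sums needed: Σwᵢ·x·x = 270, Σwᵢ·x = 14, Σwᵢ·1 = 12.
Moment sums: Σwᵢ·x·z = -506, Σwᵢ·z = -40.
AᵀWA·[β₁, β₀]ᵀ = AᵀWz becomes [[270, 14]; [14, 12]]·[β₁, β₀]ᵀ = [-506, -40]ᵀ.
det = 270·12 − 14² = 3044.
β₁ = ((-506)·12 − 14·(-40))/3044 = -1378/761; β₀ = (270·(-40) − 14·(-506))/3044 = -929/761.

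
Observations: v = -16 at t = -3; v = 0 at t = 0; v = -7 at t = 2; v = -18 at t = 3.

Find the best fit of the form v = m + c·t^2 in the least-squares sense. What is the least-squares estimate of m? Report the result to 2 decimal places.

m = 0.22

Sums needed: Σ1 = 4, Σt^2 = 22, Σt^2·t^2 = 178.
Moment sums: Σv = -41, Σt^2·v = -334.
So XᵀX·[m, c]ᵀ = Xᵀv: [[4, 22]; [22, 178]]·[m, c]ᵀ = [-41, -334]ᵀ.
Eliminating c: 178·(row 1) − 22·(row 2) gives 228·m = 178·(-41) − 22·(-334) = 50, so m = 25/114.
Then c = ((-334) − 22·(25/114))/178 = -217/114.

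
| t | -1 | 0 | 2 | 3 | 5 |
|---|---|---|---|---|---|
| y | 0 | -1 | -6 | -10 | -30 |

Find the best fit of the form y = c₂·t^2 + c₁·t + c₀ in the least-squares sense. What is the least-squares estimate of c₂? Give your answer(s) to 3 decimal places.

c₂ = -1.084

Normal-equation sums: Σt^2·t^2 = 723, Σt^2·t = 159, Σt^2 = 39, Σt·t = 39, Σt = 9, Σ1 = 5.
Right-hand side: Σt^2·y = -864, Σt·y = -192, Σy = -47.
Row-reducing yields c₂ = -167/154, c₁ = -75/154, c₀ = -5/77.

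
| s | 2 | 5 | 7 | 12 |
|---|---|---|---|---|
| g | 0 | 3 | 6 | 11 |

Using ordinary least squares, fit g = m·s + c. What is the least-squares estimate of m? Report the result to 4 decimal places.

m = 1.1132

Entries of XᵀX: Σs·s = 222, Σs = 26, Σ1 = 4.
And Σs·g = 189, Σg = 20.
Δ = 222·4 − 26² = 212.
m = (189·4 − 26·20)/212 = 59/53; c = (222·20 − 26·189)/212 = -237/106.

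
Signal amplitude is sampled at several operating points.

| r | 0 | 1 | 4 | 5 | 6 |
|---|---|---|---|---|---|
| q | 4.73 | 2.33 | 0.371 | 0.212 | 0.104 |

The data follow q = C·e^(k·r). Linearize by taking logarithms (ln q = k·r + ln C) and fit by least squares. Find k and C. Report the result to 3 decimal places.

Let Y = ln q. Fitting Y = k·r + ln C by least squares:
XᵀX = [[78.0000, 16.0000]; [16.0000, 5]], rhs = [-24.4564, -2.4063]ᵀ  (here Σr = 16.0000, Σ(r)² = 78.0000, Σln q = -2.4063, Σr·ln q = -24.4564).
Solving (det = 134.0000): k = -0.62523, ln C = 1.51949, so C = exp(1.51949) = 4.56988.

k = -0.625, C = 4.570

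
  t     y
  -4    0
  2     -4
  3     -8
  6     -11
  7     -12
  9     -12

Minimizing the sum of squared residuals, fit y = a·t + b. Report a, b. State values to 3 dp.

a = -1.028, b = -3.892

The normal equations are: 195·a + 23·b = -290;  23·a + 6·b = -47.
Eliminating b: 6·(row 1) − 23·(row 2) gives 641·a = 6·(-290) − 23·(-47) = -659, so a = -659/641.
Then b = ((-47) − 23·(-659/641))/6 = -2495/641.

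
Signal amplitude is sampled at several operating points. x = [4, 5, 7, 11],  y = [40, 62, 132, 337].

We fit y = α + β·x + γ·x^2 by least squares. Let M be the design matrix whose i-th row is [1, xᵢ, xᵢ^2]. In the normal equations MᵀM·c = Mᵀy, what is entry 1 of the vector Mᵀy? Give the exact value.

571

Entry 1 ↔ basis 1, so (Mᵀy)_{1} = Σᵢ yᵢ = (1)·(40) + (1)·(62) + (1)·(132) + (1)·(337) = 571.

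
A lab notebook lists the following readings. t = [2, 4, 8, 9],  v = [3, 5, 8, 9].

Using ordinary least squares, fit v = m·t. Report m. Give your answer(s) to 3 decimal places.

m = 1.036

Normal-equation sums: Σt·t = 165.
And Σt·v = 171.
Normal equations: [[165]]·[m]ᵀ = [171]ᵀ.
Hence m = 171 / 165 ≈ 1.03636.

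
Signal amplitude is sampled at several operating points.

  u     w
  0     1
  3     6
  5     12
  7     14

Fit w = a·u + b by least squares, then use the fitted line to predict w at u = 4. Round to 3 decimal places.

Forming AᵀA = [[83, 15]; [15, 4]] and Aᵀw = [176, 33]ᵀ gives AᵀA·[a, b]ᵀ = Aᵀw.
Δ = 83·4 − 15² = 107.
a = (176·4 − 15·33)/107 = 209/107; b = (83·33 − 15·176)/107 = 99/107.
At u = 4: ŵ = (209/107)·(4) + (99/107)·(1) = 935/107.

ŵ = 8.738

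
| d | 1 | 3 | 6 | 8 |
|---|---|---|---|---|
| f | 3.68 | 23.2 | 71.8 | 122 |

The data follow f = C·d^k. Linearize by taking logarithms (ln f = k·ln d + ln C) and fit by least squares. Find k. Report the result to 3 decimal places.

Linearized form: ln f = k·ln d + ln C. From the 4 transformed points,
AᵀA = [[8.7414, 4.9698]; [4.9698, 4]], rhs = [21.1017, 13.5250]ᵀ  (here Σln d = 4.9698, Σ(ln d)² = 8.7414, Σln f = 13.5250, Σln d·ln f = 21.1017).
Slope k = (n·Σln d·ln f − Σln d·Σln f)/(n·Σ(ln d)² − (Σln d)²) = (4·21.1017 − 4.9698·13.5250)/10.2667 = 1.67436; ln C = (Σln f − k·Σln d)/n = 1.30093.

k = 1.674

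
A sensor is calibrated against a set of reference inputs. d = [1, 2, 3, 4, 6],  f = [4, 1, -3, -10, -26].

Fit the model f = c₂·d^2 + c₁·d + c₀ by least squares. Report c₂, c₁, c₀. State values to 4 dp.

AᵀA·[c₂, c₁, c₀]ᵀ = Aᵀf reads: 1650·c₂ + 316·c₁ + 66·c₀ = -1115;  316·c₂ + 66·c₁ + 16·c₀ = -199;  66·c₂ + 16·c₁ + 5·c₀ = -34.
Row-reducing yields c₂ = -1017/1358, c₁ = -1075/1358, c₀ = 545/97.

c₂ = -0.7489, c₁ = -0.7916, c₀ = 5.6186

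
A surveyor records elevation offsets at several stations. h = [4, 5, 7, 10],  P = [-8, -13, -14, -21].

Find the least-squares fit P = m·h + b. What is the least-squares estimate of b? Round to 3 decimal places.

b = -1.310

AᵀA·[m, b]ᵀ = AᵀP reads: 190·m + 26·b = -405;  26·m + 4·b = -56.
Δ = 190·4 − 26² = 84.
m = ((-405)·4 − 26·(-56))/84 = -41/21; b = (190·(-56) − 26·(-405))/84 = -55/42.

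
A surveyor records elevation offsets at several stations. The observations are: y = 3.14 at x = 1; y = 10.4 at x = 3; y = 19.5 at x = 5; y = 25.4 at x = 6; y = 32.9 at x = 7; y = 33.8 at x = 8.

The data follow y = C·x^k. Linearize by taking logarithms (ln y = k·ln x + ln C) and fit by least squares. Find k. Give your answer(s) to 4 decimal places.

k = 1.1754

Let Y = ln y. Fitting Y = k·ln x + ln C by least squares:
Σln x = 8.5252, Σ(ln x)² = 15.1183, Σln y = 16.7051, Σln x·ln y = 27.2679.
Equations: 15.1183·k + 8.5252·ln C = 27.2679;  8.5252·k + 6·ln C = 16.7051.
Solving (det = 18.0313): k = 1.17537, ln C = 1.11415.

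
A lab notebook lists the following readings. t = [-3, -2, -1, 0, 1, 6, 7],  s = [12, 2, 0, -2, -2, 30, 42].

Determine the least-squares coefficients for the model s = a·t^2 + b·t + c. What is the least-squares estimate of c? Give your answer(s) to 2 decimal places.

Compute the Gram sums: Σt^2·t^2 = 3796, Σt^2·t = 524, Σt^2 = 100, Σt·t = 100, Σt = 8, Σ1 = 7.
For Xᵀs: Σt^2·s = 3252, Σt·s = 432, Σs = 82.
Normal equations: [[3796, 524, 100]; [524, 100, 8]; [100, 8, 7]]·[a, b, c]ᵀ = [3252, 432, 82]ᵀ.
Solving the 3×3 system (Gaussian elimination) gives a = 7355/6888, b = -2507/2296, c = -3947/1722.

c = -2.29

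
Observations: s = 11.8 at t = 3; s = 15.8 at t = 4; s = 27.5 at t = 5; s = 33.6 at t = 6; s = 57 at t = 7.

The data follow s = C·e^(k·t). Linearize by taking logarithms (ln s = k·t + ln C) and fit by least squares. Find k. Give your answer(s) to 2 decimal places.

Linearized form: ln s = k·t + ln C. From the 5 transformed points,
Over the data: Σt = 25.0000, Σ(t)² = 135.0000, Σln s = 16.0999, Σt·ln s = 84.4038.
Normal system: [[135.0000, 25.0000]; [25.0000, 5]]·[k, ln C]ᵀ = [84.4038, 16.0999]ᵀ.
Slope k = (n·Σt·ln s − Σt·Σln s)/(n·Σ(t)² − (Σt)²) = (5·84.4038 − 25.0000·16.0999)/50.0000 = 0.39044; ln C = (Σln s − k·Σt)/n = 1.26776.

k = 0.39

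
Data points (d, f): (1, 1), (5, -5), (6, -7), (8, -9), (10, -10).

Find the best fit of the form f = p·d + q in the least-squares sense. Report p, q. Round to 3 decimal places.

p = -1.261, q = 1.565

The normal system MᵀM·[p, q]ᵀ = Mᵀf is [[226, 30]; [30, 5]]·[p, q]ᵀ = [-238, -30]ᵀ.
Δ = 226·5 − 30² = 230.
p = ((-238)·5 − 30·(-30))/230 = -29/23; q = (226·(-30) − 30·(-238))/230 = 36/23.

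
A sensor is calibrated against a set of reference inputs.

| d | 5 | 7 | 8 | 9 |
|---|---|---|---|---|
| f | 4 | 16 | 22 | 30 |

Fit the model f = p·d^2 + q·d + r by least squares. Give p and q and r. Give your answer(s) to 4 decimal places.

The normal system XᵀX·[p, q, r]ᵀ = Xᵀf is [[13683, 1709, 219]; [1709, 219, 29]; [219, 29, 4]]·[p, q, r]ᵀ = [4722, 578, 72]ᵀ.
Row-reducing yields p = 7/22, q = 219/110, r = -762/55.

p = 0.3182, q = 1.9909, r = -13.8545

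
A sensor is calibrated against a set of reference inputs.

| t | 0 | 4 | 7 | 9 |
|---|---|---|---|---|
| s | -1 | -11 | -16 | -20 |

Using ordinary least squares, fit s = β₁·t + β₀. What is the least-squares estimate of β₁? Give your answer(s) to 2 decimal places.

Entries of AᵀA: Σt·t = 146, Σt = 20, Σ1 = 4.
Right-hand side: Σt·s = -336, Σs = -48.
Eliminating β₀: 4·(row 1) − 20·(row 2) gives 184·β₁ = 4·(-336) − 20·(-48) = -384, so β₁ = -48/23.
Then β₀ = ((-48) − 20·(-48/23))/4 = -36/23.

β₁ = -2.09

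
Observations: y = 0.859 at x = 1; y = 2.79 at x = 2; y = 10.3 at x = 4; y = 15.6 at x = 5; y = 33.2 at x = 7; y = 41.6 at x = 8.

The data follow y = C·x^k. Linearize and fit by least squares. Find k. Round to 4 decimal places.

With ln yᵢ as the transformed response and ln xᵢ as the regressor:
Sums: Σln x = 7.7142, Σ(ln x)² = 13.1032, Σln y = 13.1841, Σln x·ln y = 22.9338.
Normal system: [[13.1032, 7.7142]; [7.7142, 6]]·[k, ln C]ᵀ = [22.9338, 13.1841]ᵀ.
Δ = 13.1032·6 − (7.7142)² = 19.1098; k = (22.9338·6 − 7.7142·13.1841)/19.1098 = 1.87848, ln C = (13.1032·13.1841 − 7.7142·22.9338)/19.1098 = -0.21782.

k = 1.8785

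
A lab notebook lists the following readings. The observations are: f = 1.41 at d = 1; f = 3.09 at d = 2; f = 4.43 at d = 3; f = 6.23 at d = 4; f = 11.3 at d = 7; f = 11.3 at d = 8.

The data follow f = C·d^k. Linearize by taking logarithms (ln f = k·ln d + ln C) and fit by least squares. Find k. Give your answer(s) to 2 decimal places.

With ln fᵢ as the transformed response and ln dᵢ as the regressor:
XᵀX = [[11.7199, 7.2034]; [7.2034, 6]], rhs = [14.7139, 9.6391]ᵀ  (here Σln d = 7.2034, Σ(ln d)² = 11.7199, Σln f = 9.6391, Σln d·ln f = 14.7139).
Solving (det = 18.4301): k = 1.02272, ln C = 0.37868.

k = 1.02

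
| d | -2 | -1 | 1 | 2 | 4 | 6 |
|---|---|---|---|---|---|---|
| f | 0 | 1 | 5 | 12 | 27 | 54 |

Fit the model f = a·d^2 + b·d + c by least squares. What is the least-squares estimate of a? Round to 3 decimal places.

a = 1.002

With design matrix A, AᵀA = [[1586, 280, 62]; [280, 62, 10]; [62, 10, 6]] and Aᵀf = [2430, 460, 99]ᵀ.
Inverting the 3×3 Gram matrix, [a, b, c]ᵀ = [17501/17466, 45455/17466, 10529/5822]ᵀ.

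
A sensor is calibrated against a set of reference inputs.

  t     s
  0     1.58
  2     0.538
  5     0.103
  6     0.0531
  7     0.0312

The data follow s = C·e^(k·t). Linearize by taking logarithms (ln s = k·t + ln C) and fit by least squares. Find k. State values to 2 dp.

k = -0.56

Let Y = ln s. Fitting Y = k·t + ln C by least squares:
AᵀA = [[114.0000, 20.0000]; [20.0000, 5]], rhs = [-54.4898, -8.8384]ᵀ  (here Σt = 20.0000, Σ(t)² = 114.0000, Σln s = -8.8384, Σt·ln s = -54.4898).
Δ = 114.0000·5 − (20.0000)² = 170.0000; k = (-54.4898·5 − 20.0000·-8.8384)/170.0000 = -0.56283, ln C = (114.0000·-8.8384 − 20.0000·-54.4898)/170.0000 = 0.48362.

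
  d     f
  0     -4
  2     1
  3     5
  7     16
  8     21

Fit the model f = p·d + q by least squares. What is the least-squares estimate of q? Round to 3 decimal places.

Sums needed: Σd·d = 126, Σd = 20, Σ1 = 5.
Moment sums: Σd·f = 297, Σf = 39.
Eliminating q: 5·(row 1) − 20·(row 2) gives 230·p = 5·297 − 20·39 = 705, so p = 141/46.
Then q = (39 − 20·(141/46))/5 = -513/115.

q = -4.461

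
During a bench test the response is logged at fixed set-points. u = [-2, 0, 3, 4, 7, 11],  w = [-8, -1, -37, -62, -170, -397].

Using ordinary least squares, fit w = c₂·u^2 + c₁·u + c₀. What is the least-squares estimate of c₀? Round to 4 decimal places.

c₀ = -1.5812

The normal system AᵀA·[c₂, c₁, c₀]ᵀ = Aᵀw is [[17395, 1757, 199]; [1757, 199, 23]; [199, 23, 6]]·[c₂, c₁, c₀]ᵀ = [-57724, -5900, -675]ᵀ.
Inverting the 3×3 Gram matrix, [c₂, c₁, c₀]ᵀ = [-124657/41612, -125503/41612, -32899/20806]ᵀ.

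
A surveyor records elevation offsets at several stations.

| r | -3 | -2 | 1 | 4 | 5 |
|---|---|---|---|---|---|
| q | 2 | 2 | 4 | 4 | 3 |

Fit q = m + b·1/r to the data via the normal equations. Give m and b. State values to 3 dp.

m = 2.815, b = 1.501

Forming XᵀX = [[5, 37/60]; [37/60, 5269/3600]] and Xᵀq = [15, 59/15]ᵀ gives XᵀX·[m, b]ᵀ = Xᵀq.
det = 5·(5269/3600) − (37/60)² = 1561/225.
m = (15·(5269/3600) − (37/60)·(59/15))/(1561/225) = 70303/24976; b = (5·(59/15) − (37/60)·15)/(1561/225) = 9375/6244.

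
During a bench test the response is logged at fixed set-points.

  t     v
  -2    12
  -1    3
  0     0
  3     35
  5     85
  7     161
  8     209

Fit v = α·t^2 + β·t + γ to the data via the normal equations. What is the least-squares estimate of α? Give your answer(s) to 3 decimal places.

α = 3.059

The normal system XᵀX·[α, β, γ]ᵀ = Xᵀv is [[7220, 998, 152]; [998, 152, 20]; [152, 20, 7]]·[α, β, γ]ᵀ = [23756, 3302, 505]ᵀ.
Inverting the 3×3 Gram matrix, [α, β, γ]ᵀ = [96381/31507, 44748/31507, 52309/31507]ᵀ.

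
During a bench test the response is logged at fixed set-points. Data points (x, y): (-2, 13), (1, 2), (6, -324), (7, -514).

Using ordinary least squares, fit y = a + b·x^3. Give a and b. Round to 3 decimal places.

Normal-equation sums: Σ1 = 4, Σx^3 = 552, Σx^3·x^3 = 164370.
Right-hand side: Σy = -823, Σx^3·y = -246388.
Determinant 4·164370 − 552² = 352776.
a = ((-823)·164370 − 552·(-246388))/352776 = 121611/58796; b = (4·(-246388) − 552·(-823))/352776 = -66407/44097.

a = 2.068, b = -1.506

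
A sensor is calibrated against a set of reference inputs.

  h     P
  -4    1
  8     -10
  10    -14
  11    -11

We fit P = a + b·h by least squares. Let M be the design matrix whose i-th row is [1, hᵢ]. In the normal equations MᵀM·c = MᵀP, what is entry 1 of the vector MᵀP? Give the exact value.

Entry 1 ↔ basis 1, so (MᵀP)_{1} = Σᵢ Pᵢ = (1)·(1) + (1)·(-10) + (1)·(-14) + (1)·(-11) = -34.

-34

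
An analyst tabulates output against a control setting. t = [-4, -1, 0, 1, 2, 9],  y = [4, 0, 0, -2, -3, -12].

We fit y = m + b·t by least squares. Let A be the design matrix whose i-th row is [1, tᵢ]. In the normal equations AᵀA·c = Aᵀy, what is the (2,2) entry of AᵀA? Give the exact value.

103

Row 2 ↔ basis t, column 2 ↔ basis t, so (AᵀA)_{2,2} = Σᵢ (t)·(t) = (-4)·(-4) + (-1)·(-1) + (0)·(0) + (1)·(1) + (2)·(2) + (9)·(9) = 103.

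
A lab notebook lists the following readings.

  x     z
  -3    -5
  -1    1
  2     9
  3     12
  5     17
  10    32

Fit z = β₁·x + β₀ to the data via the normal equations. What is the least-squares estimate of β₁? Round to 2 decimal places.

From the data, Σx·x = 148, Σx = 16, Σ1 = 6.
Right-hand side: Σx·z = 473, Σz = 66.
Determinant 148·6 − 16² = 632.
β₁ = (473·6 − 16·66)/632 = 891/316; β₀ = (148·66 − 16·473)/632 = 275/79.

β₁ = 2.82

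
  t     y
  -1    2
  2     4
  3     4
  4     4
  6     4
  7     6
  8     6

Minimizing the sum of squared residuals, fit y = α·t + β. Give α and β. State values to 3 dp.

α = 0.403, β = 2.617

Compute the Gram sums: Σt·t = 179, Σt = 29, Σ1 = 7.
Moment sums: Σt·y = 148, Σy = 30.
Normal equations: [[179, 29]; [29, 7]]·[α, β]ᵀ = [148, 30]ᵀ.
Determinant 179·7 − 29² = 412.
α = (148·7 − 29·30)/412 = 83/206; β = (179·30 − 29·148)/412 = 539/206.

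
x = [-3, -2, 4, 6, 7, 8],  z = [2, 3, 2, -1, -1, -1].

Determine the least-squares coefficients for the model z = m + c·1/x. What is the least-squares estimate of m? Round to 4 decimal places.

m = 0.5640

Forming AᵀA = [[6, -25/168]; [-25/168, 13757/28224]] and Aᵀz = [4, -353/168]ᵀ gives AᵀA·[m, c]ᵀ = Aᵀz.
Eliminating c: (13757/28224)·(row 1) − (-25/168)·(row 2) gives (81917/28224)·m = (13757/28224)·4 − (-25/168)·(-353/168) = 15401/9408, so m = 46203/81917.
Then c = ((-353/168) − (-25/168)·(46203/81917))/(13757/28224) = -339024/81917.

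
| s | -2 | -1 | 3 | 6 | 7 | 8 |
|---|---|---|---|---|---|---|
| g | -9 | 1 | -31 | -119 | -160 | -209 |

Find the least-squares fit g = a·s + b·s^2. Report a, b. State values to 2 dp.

Compute the Gram sums: Σs·s = 163, Σs·s^2 = 1089, Σs^2·s^2 = 7891.
For Xᵀg: Σs·g = -3582, Σs^2·g = -25814.
Normal equations: [[163, 1089]; [1089, 7891]]·[a, b]ᵀ = [-3582, -25814]ᵀ.
Δ = 163·7891 − 1089² = 100312.
a = ((-3582)·7891 − 1089·(-25814))/100312 = -38529/25078; b = (163·(-25814) − 1089·(-3582))/100312 = -76721/25078.

a = -1.54, b = -3.06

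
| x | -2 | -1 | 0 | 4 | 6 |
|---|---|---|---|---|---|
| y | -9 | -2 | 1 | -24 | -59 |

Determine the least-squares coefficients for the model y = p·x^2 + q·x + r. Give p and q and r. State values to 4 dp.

p = -1.8756, q = 1.2460, r = 1.0373

Setting ∂/∂p … = 0 gives: 1569·p + 271·q + 57·r = -2546;  271·p + 57·q + 7·r = -430;  57·p + 7·q + 5·r = -93.
(Σx^2·x^2 = 1569, Σx^2·x = 271, Σx^2 = 57, Σx·x = 57, Σx = 7, Σ1 = 5, Σx^2·y = -2546, Σx·y = -430, Σy = -93.)
Row-reducing yields p = -8005/4268, q = 2659/2134, r = 4427/4268.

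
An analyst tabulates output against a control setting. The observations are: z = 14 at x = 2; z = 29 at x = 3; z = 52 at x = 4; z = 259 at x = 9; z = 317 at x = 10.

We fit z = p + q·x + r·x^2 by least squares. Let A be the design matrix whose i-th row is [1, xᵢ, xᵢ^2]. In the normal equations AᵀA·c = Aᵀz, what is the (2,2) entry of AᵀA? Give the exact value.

210

Row 2 ↔ basis x, column 2 ↔ basis x, so (AᵀA)_{2,2} = Σᵢ (x)·(x) = (2)·(2) + (3)·(3) + (4)·(4) + (9)·(9) + (10)·(10) = 210.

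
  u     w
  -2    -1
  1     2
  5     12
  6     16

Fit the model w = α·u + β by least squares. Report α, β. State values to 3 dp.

α = 2.134, β = 1.915

Sums needed: Σu·u = 66, Σu = 10, Σ1 = 4.
And Σu·w = 160, Σw = 29.
det = 66·4 − 10² = 164.
α = (160·4 − 10·29)/164 = 175/82; β = (66·29 − 10·160)/164 = 157/82.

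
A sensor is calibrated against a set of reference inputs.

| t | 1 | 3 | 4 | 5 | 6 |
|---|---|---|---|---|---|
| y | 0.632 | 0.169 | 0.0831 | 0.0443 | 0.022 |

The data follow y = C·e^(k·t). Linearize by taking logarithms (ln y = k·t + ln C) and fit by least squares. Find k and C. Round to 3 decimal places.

Taking logs, ln y = k·t + ln C, so regress ln y on t.
XᵀX = [[87.0000, 19.0000]; [19.0000, 5]], rhs = [-54.2274, -11.6579]ᵀ  (here Σt = 19.0000, Σ(t)² = 87.0000, Σln y = -11.6579, Σt·ln y = -54.2274).
Slope k = (n·Σt·ln y − Σt·Σln y)/(n·Σ(t)² − (Σt)²) = (5·-54.2274 − 19.0000·-11.6579)/74.0000 = -0.67077; ln C = (Σln y − k·Σt)/n = 0.21732, so C = exp(0.21732) = 1.24275.

k = -0.671, C = 1.243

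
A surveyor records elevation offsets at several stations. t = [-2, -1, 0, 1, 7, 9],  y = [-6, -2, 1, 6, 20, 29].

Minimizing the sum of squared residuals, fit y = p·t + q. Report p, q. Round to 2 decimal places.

p = 2.99, q = 1.02

With design matrix A, AᵀA = [[136, 14]; [14, 6]] and Aᵀy = [421, 48]ᵀ.
det = 136·6 − 14² = 620.
p = (421·6 − 14·48)/620 = 927/310; q = (136·48 − 14·421)/620 = 317/310.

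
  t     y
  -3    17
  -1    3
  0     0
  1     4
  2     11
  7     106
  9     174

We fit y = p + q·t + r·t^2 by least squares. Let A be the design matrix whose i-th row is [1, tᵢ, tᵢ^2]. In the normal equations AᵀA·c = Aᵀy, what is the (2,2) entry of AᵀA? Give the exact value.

145

Row 2 ↔ basis t, column 2 ↔ basis t, so (AᵀA)_{2,2} = Σᵢ (t)·(t) = (-3)·(-3) + (-1)·(-1) + (0)·(0) + (1)·(1) + (2)·(2) + (7)·(7) + (9)·(9) = 145.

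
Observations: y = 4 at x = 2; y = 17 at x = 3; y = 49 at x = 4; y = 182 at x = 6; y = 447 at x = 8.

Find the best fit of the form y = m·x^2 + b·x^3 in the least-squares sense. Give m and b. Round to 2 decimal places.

Compute the Gram sums: Σx^2·x^2 = 5745, Σx^2·x^3 = 41843, Σx^3·x^3 = 313689.
Moment sums: Σx^2·y = 36113, Σx^3·y = 271803.
Normal equations: [[5745, 41843]; [41843, 313689]]·[m, b]ᵀ = [36113, 271803]ᵀ.
Eliminating b: 313689·(row 1) − 41843·(row 2) gives 51306656·m = 313689·36113 − 41843·271803 = -44802072, so m = -5600259/6413332.
Then b = (271803 − 41843·(-5600259/6413332))/313689 = 6303997/6413332.

m = -0.87, b = 0.98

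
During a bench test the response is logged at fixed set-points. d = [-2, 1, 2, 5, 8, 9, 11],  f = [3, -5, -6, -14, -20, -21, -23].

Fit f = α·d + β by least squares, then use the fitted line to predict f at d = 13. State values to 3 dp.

Normal-equation sums: Σd·d = 300, Σd = 34, Σ1 = 7.
Right-hand side: Σd·f = -695, Σf = -86.
So XᵀX·[α, β]ᵀ = Xᵀf: [[300, 34]; [34, 7]]·[α, β]ᵀ = [-695, -86]ᵀ.
det = 300·7 − 34² = 944.
α = ((-695)·7 − 34·(-86))/944 = -1941/944; β = (300·(-86) − 34·(-695))/944 = -1085/472.
At d = 13: f̂ = (-1941/944)·(13) + (-1085/472)·(1) = -27403/944.

f̂ = -29.029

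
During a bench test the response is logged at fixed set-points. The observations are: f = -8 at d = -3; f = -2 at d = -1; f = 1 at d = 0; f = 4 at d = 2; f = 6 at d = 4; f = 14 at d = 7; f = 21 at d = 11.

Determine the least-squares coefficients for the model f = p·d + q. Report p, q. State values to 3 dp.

The normal system MᵀM·[p, q]ᵀ = Mᵀf is [[200, 20]; [20, 7]]·[p, q]ᵀ = [387, 36]ᵀ.
det = 200·7 − 20² = 1000.
p = (387·7 − 20·36)/1000 = 1989/1000; q = (200·36 − 20·387)/1000 = -27/50.

p = 1.989, q = -0.540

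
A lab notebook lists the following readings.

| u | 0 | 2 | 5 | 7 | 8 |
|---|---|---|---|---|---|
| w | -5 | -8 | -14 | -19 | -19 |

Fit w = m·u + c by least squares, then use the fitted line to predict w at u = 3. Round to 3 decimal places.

Entries of MᵀM: Σu·u = 142, Σu = 22, Σ1 = 5.
And Σu·w = -371, Σw = -65.
So MᵀM·[m, c]ᵀ = Mᵀw: [[142, 22]; [22, 5]]·[m, c]ᵀ = [-371, -65]ᵀ.
Eliminating c: 5·(row 1) − 22·(row 2) gives 226·m = 5·(-371) − 22·(-65) = -425, so m = -425/226.
Then c = ((-65) − 22·(-425/226))/5 = -534/113.
At u = 3: ŵ = (-425/226)·(3) + (-534/113)·(1) = -2343/226.

ŵ = -10.367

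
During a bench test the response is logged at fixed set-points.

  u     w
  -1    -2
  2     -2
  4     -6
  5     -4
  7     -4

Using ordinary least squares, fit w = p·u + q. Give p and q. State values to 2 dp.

Setting ∂/∂p … = 0 gives: 95·p + 17·q = -74;  17·p + 5·q = -18.
Eliminating q: 5·(row 1) − 17·(row 2) gives 186·p = 5·(-74) − 17·(-18) = -64, so p = -32/93.
Then q = ((-18) − 17·(-32/93))/5 = -226/93.

p = -0.34, q = -2.43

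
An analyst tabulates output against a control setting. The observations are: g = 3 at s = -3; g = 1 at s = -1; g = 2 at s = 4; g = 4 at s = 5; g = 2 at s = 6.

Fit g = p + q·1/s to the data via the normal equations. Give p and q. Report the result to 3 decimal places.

The normal system AᵀA·[p, q]ᵀ = Aᵀg is [[5, -43/60]; [-43/60, 4469/3600]]·[p, q]ᵀ = [12, -11/30]ᵀ.
Eliminating q: (4469/3600)·(row 1) − (-43/60)·(row 2) gives (427/75)·p = (4469/3600)·12 − (-43/60)·(-11/30) = 26341/1800, so p = 3763/1464.
Then q = ((-11/30) − (-43/60)·(3763/1464))/(4469/3600) = 145/122.

p = 2.570, q = 1.189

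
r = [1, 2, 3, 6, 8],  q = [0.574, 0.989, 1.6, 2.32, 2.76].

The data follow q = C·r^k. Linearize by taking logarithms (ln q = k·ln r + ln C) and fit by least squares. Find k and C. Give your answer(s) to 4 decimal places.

k = 0.7598, C = 0.6014

Let Y = ln q. Fitting Y = k·ln r + ln C by least squares:
Σln r = 5.6630, Σ(ln r)² = 9.2219, Σln q = 1.7606, Σln r·ln q = 4.1277.
Equations: 9.2219·k + 5.6630·ln C = 4.1277;  5.6630·k + 5·ln C = 1.7606.
Solving (det = 14.0403): k = 0.75982, ln C = -0.50845, so C = exp(-0.50845) = 0.60143.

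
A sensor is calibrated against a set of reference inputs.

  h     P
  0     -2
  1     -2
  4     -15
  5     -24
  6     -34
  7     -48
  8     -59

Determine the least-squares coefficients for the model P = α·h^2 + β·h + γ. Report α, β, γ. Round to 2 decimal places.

α = -0.95, β = 0.31, γ = -1.65

The normal system AᵀA·[α, β, γ]ᵀ = AᵀP is [[8675, 1261, 191]; [1261, 191, 31]; [191, 31, 7]]·[α, β, γ]ᵀ = [-8194, -1194, -184]ᵀ.
Solving the 3×3 system (Gaussian elimination) gives α = -3265/3423, β = 1073/3423, γ = -1880/1141.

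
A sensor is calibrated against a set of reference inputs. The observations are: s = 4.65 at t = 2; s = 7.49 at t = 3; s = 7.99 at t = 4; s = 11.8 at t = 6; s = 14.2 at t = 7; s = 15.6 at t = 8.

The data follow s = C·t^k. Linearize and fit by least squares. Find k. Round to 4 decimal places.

Taking logs, ln s = k·ln t + ln C, so regress ln s on ln t.
Σln t = 8.9952, Σ(ln t)² = 14.9303, Σln s = 13.4972, Σln t·ln s = 21.4564.
Equations: 14.9303·k + 8.9952·ln C = 21.4564;  8.9952·k + 6·ln C = 13.4972.
Solving (det = 8.6686): k = 0.84541, ln C = 0.98211.

k = 0.8454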